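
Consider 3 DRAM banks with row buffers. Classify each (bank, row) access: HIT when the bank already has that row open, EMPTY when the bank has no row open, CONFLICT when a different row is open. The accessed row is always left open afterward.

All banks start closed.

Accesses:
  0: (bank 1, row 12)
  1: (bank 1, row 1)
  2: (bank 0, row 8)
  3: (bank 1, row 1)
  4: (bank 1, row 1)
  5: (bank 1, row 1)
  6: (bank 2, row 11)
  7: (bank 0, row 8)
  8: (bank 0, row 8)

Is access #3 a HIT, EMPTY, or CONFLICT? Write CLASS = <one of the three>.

CLASS = HIT

  [0] b1 r12: no row ⇒ E
  [1] b1 r1: had r12 ⇒ C
  [2] b0 r8: no row ⇒ E
  [3] b1 r1: had r1 ⇒ H
  [4] b1 r1: had r1 ⇒ H
  [5] b1 r1: had r1 ⇒ H
  [6] b2 r11: no row ⇒ E
  [7] b0 r8: had r8 ⇒ H
  [8] b0 r8: had r8 ⇒ H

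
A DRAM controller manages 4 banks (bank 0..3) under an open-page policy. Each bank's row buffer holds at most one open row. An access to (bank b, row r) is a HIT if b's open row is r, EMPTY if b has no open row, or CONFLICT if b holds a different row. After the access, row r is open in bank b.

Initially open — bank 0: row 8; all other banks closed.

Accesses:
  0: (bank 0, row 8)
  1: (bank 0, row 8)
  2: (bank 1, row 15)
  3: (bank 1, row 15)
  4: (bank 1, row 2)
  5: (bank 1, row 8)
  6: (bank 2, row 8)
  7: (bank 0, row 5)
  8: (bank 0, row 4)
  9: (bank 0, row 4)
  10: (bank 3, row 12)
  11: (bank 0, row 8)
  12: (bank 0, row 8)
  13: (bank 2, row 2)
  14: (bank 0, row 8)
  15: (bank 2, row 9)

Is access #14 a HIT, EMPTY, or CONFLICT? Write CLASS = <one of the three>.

0: bank 0 row 8 — prev 8 → HIT
1: bank 0 row 8 — prev 8 → HIT
2: bank 1 row 15 — prev None → EMPTY
3: bank 1 row 15 — prev 15 → HIT
4: bank 1 row 2 — prev 15 → CONFLICT
5: bank 1 row 8 — prev 2 → CONFLICT
6: bank 2 row 8 — prev None → EMPTY
7: bank 0 row 5 — prev 8 → CONFLICT
8: bank 0 row 4 — prev 5 → CONFLICT
9: bank 0 row 4 — prev 4 → HIT
10: bank 3 row 12 — prev None → EMPTY
11: bank 0 row 8 — prev 4 → CONFLICT
12: bank 0 row 8 — prev 8 → HIT
13: bank 2 row 2 — prev 8 → CONFLICT
14: bank 0 row 8 — prev 8 → HIT
15: bank 2 row 9 — prev 2 → CONFLICT

CLASS = HIT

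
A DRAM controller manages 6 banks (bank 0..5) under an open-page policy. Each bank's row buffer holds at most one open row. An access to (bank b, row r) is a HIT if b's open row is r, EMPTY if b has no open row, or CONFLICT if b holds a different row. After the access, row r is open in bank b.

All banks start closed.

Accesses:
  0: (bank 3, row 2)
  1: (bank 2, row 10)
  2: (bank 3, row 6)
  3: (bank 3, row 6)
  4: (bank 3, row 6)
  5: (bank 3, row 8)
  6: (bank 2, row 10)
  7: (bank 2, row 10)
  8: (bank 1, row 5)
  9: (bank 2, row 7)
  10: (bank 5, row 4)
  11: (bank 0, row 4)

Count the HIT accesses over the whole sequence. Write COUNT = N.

COUNT = 4

#0 (3,2) E
#1 (2,10) E
#2 (3,6) C  (was 2)
#3 (3,6) H  (was 6)
#4 (3,6) H  (was 6)
#5 (3,8) C  (was 6)
#6 (2,10) H  (was 10)
#7 (2,10) H  (was 10)
#8 (1,5) E
#9 (2,7) C  (was 10)
#10 (5,4) E
#11 (0,4) E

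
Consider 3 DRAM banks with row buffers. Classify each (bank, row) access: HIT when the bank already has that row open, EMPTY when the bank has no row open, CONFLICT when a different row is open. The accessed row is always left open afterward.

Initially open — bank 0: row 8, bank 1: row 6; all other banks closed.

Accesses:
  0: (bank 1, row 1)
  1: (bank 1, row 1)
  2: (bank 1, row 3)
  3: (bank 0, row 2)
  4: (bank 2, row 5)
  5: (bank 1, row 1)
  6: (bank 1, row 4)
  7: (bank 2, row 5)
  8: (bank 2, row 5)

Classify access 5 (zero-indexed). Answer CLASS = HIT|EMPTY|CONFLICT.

#0 (1,1) C  (was 6)
#1 (1,1) H  (was 1)
#2 (1,3) C  (was 1)
#3 (0,2) C  (was 8)
#4 (2,5) E
#5 (1,1) C  (was 3)
#6 (1,4) C  (was 1)
#7 (2,5) H  (was 5)
#8 (2,5) H  (was 5)

CLASS = CONFLICT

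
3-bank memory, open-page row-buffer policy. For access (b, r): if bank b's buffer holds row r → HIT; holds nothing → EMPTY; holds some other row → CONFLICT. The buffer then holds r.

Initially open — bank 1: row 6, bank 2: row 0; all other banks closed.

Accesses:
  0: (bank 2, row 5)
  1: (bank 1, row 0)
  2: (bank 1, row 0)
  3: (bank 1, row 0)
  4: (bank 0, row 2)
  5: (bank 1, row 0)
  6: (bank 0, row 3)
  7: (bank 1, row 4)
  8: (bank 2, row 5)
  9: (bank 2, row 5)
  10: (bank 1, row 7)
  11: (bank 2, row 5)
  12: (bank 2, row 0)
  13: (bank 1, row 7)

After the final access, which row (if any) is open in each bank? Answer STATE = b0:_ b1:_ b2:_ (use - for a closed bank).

STATE = b0:3 b1:7 b2:0

0: bank 2 row 5 — prev 0 → CONFLICT
1: bank 1 row 0 — prev 6 → CONFLICT
2: bank 1 row 0 — prev 0 → HIT
3: bank 1 row 0 — prev 0 → HIT
4: bank 0 row 2 — prev None → EMPTY
5: bank 1 row 0 — prev 0 → HIT
6: bank 0 row 3 — prev 2 → CONFLICT
7: bank 1 row 4 — prev 0 → CONFLICT
8: bank 2 row 5 — prev 5 → HIT
9: bank 2 row 5 — prev 5 → HIT
10: bank 1 row 7 — prev 4 → CONFLICT
11: bank 2 row 5 — prev 5 → HIT
12: bank 2 row 0 — prev 5 → CONFLICT
13: bank 1 row 7 — prev 7 → HIT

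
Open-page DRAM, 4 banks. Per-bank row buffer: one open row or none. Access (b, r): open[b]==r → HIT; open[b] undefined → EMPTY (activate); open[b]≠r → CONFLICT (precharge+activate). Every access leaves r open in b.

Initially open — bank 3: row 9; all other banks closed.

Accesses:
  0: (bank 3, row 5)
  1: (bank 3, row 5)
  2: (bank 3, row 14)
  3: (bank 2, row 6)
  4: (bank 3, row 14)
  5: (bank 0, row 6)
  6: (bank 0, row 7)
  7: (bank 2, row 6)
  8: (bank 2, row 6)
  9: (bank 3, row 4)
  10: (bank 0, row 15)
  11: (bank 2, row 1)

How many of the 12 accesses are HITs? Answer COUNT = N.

COUNT = 4

step 0: bank3 9->5 [CONFLICT]
step 1: bank3 5->5 [HIT]
step 2: bank3 5->14 [CONFLICT]
step 3: bank2 None->6 [EMPTY]
step 4: bank3 14->14 [HIT]
step 5: bank0 None->6 [EMPTY]
step 6: bank0 6->7 [CONFLICT]
step 7: bank2 6->6 [HIT]
step 8: bank2 6->6 [HIT]
step 9: bank3 14->4 [CONFLICT]
step 10: bank0 7->15 [CONFLICT]
step 11: bank2 6->1 [CONFLICT]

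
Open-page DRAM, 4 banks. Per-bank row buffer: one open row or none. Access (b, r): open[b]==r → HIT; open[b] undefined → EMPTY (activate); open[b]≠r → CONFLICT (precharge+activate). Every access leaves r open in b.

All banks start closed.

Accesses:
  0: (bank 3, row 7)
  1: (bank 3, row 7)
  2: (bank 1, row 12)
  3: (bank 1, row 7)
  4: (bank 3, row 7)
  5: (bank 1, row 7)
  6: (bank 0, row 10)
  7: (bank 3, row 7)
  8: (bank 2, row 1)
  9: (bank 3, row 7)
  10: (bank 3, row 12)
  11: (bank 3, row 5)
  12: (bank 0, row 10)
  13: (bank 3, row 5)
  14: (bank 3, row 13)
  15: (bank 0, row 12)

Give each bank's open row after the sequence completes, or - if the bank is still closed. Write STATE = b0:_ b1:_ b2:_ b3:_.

STATE = b0:12 b1:7 b2:1 b3:13

  [0] b3 r7: no row ⇒ E
  [1] b3 r7: had r7 ⇒ H
  [2] b1 r12: no row ⇒ E
  [3] b1 r7: had r12 ⇒ C
  [4] b3 r7: had r7 ⇒ H
  [5] b1 r7: had r7 ⇒ H
  [6] b0 r10: no row ⇒ E
  [7] b3 r7: had r7 ⇒ H
  [8] b2 r1: no row ⇒ E
  [9] b3 r7: had r7 ⇒ H
  [10] b3 r12: had r7 ⇒ C
  [11] b3 r5: had r12 ⇒ C
  [12] b0 r10: had r10 ⇒ H
  [13] b3 r5: had r5 ⇒ H
  [14] b3 r13: had r5 ⇒ C
  [15] b0 r12: had r10 ⇒ C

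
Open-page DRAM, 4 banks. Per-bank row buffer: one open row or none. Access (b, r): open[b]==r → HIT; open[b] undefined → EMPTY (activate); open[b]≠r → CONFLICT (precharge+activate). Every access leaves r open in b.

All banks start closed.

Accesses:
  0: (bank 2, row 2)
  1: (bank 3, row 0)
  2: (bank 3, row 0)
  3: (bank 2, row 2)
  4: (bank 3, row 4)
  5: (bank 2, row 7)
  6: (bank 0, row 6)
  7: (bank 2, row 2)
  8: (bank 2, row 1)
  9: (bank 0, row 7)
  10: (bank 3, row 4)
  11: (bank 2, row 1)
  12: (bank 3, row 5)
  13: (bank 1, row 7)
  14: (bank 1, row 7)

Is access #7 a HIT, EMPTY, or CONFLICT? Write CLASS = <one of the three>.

step 0: bank2 None->2 [EMPTY]
step 1: bank3 None->0 [EMPTY]
step 2: bank3 0->0 [HIT]
step 3: bank2 2->2 [HIT]
step 4: bank3 0->4 [CONFLICT]
step 5: bank2 2->7 [CONFLICT]
step 6: bank0 None->6 [EMPTY]
step 7: bank2 7->2 [CONFLICT]
step 8: bank2 2->1 [CONFLICT]
step 9: bank0 6->7 [CONFLICT]
step 10: bank3 4->4 [HIT]
step 11: bank2 1->1 [HIT]
step 12: bank3 4->5 [CONFLICT]
step 13: bank1 None->7 [EMPTY]
step 14: bank1 7->7 [HIT]

CLASS = CONFLICT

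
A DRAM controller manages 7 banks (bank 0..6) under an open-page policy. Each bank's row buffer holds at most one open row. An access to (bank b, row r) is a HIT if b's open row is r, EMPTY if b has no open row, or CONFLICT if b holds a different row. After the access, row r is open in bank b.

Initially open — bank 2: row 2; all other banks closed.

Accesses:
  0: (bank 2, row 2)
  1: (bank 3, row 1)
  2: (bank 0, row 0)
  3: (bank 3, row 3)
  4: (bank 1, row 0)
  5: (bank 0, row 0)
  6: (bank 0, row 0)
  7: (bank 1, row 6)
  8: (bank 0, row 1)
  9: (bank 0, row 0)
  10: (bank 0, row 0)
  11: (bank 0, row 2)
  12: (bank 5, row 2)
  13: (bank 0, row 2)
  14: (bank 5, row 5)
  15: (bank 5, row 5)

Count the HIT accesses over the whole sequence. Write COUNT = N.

COUNT = 6

step 0: bank2 2->2 [HIT]
step 1: bank3 None->1 [EMPTY]
step 2: bank0 None->0 [EMPTY]
step 3: bank3 1->3 [CONFLICT]
step 4: bank1 None->0 [EMPTY]
step 5: bank0 0->0 [HIT]
step 6: bank0 0->0 [HIT]
step 7: bank1 0->6 [CONFLICT]
step 8: bank0 0->1 [CONFLICT]
step 9: bank0 1->0 [CONFLICT]
step 10: bank0 0->0 [HIT]
step 11: bank0 0->2 [CONFLICT]
step 12: bank5 None->2 [EMPTY]
step 13: bank0 2->2 [HIT]
step 14: bank5 2->5 [CONFLICT]
step 15: bank5 5->5 [HIT]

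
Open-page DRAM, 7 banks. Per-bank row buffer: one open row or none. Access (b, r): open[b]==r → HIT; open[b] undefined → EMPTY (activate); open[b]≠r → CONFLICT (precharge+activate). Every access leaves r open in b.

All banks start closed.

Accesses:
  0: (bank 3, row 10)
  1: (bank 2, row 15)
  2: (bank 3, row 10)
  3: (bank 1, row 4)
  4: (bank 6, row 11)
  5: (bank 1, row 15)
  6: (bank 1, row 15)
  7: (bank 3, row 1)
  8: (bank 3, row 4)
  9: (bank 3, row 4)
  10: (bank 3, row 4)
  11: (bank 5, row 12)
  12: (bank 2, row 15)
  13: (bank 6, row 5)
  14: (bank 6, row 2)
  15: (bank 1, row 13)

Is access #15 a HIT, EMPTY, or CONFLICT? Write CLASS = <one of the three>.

CLASS = CONFLICT

  [0] b3 r10: no row ⇒ E
  [1] b2 r15: no row ⇒ E
  [2] b3 r10: had r10 ⇒ H
  [3] b1 r4: no row ⇒ E
  [4] b6 r11: no row ⇒ E
  [5] b1 r15: had r4 ⇒ C
  [6] b1 r15: had r15 ⇒ H
  [7] b3 r1: had r10 ⇒ C
  [8] b3 r4: had r1 ⇒ C
  [9] b3 r4: had r4 ⇒ H
  [10] b3 r4: had r4 ⇒ H
  [11] b5 r12: no row ⇒ E
  [12] b2 r15: had r15 ⇒ H
  [13] b6 r5: had r11 ⇒ C
  [14] b6 r2: had r5 ⇒ C
  [15] b1 r13: had r15 ⇒ C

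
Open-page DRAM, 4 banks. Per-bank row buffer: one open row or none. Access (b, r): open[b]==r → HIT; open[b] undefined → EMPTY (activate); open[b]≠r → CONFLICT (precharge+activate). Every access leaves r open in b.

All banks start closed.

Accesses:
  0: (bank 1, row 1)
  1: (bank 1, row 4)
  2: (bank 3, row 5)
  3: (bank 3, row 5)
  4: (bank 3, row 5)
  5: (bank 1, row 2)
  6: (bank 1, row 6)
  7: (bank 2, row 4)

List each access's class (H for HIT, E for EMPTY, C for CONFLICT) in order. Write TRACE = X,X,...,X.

TRACE = E,C,E,H,H,C,C,E

step 0: bank1 None->1 [EMPTY]
step 1: bank1 1->4 [CONFLICT]
step 2: bank3 None->5 [EMPTY]
step 3: bank3 5->5 [HIT]
step 4: bank3 5->5 [HIT]
step 5: bank1 4->2 [CONFLICT]
step 6: bank1 2->6 [CONFLICT]
step 7: bank2 None->4 [EMPTY]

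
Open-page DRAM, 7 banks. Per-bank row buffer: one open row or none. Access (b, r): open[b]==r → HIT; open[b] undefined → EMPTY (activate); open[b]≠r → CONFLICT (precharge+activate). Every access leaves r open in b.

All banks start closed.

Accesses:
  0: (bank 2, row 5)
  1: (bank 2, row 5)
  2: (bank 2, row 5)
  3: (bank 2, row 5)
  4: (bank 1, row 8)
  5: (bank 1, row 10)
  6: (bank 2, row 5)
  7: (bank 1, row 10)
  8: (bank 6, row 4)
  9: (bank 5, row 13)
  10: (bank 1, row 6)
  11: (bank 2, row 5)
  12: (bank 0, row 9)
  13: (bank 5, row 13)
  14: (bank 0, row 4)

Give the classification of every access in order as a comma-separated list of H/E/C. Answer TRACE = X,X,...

TRACE = E,H,H,H,E,C,H,H,E,E,C,H,E,H,C

  [0] b2 r5: no row ⇒ E
  [1] b2 r5: had r5 ⇒ H
  [2] b2 r5: had r5 ⇒ H
  [3] b2 r5: had r5 ⇒ H
  [4] b1 r8: no row ⇒ E
  [5] b1 r10: had r8 ⇒ C
  [6] b2 r5: had r5 ⇒ H
  [7] b1 r10: had r10 ⇒ H
  [8] b6 r4: no row ⇒ E
  [9] b5 r13: no row ⇒ E
  [10] b1 r6: had r10 ⇒ C
  [11] b2 r5: had r5 ⇒ H
  [12] b0 r9: no row ⇒ E
  [13] b5 r13: had r13 ⇒ H
  [14] b0 r4: had r9 ⇒ C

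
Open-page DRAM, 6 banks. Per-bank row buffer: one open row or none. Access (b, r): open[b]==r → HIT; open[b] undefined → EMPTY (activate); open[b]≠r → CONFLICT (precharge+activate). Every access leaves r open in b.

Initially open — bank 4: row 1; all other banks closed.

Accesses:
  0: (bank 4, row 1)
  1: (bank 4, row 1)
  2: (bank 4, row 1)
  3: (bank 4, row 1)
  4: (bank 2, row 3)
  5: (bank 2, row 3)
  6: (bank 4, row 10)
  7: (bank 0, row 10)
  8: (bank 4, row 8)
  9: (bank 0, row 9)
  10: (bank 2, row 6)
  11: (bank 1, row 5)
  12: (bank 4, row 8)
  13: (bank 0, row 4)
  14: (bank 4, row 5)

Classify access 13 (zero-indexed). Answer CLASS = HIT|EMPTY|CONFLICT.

step 0: bank4 1->1 [HIT]
step 1: bank4 1->1 [HIT]
step 2: bank4 1->1 [HIT]
step 3: bank4 1->1 [HIT]
step 4: bank2 None->3 [EMPTY]
step 5: bank2 3->3 [HIT]
step 6: bank4 1->10 [CONFLICT]
step 7: bank0 None->10 [EMPTY]
step 8: bank4 10->8 [CONFLICT]
step 9: bank0 10->9 [CONFLICT]
step 10: bank2 3->6 [CONFLICT]
step 11: bank1 None->5 [EMPTY]
step 12: bank4 8->8 [HIT]
step 13: bank0 9->4 [CONFLICT]
step 14: bank4 8->5 [CONFLICT]

CLASS = CONFLICT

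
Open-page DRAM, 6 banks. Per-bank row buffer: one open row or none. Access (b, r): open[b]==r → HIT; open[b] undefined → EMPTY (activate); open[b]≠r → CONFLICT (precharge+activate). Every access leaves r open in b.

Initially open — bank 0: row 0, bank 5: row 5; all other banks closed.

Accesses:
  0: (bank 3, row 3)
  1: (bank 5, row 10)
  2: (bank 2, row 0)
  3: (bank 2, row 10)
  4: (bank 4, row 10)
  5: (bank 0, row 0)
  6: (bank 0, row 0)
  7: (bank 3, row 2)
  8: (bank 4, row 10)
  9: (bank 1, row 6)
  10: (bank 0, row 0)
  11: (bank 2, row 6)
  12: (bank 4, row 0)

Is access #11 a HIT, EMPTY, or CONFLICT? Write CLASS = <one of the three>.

0: bank 3 row 3 — prev None → EMPTY
1: bank 5 row 10 — prev 5 → CONFLICT
2: bank 2 row 0 — prev None → EMPTY
3: bank 2 row 10 — prev 0 → CONFLICT
4: bank 4 row 10 — prev None → EMPTY
5: bank 0 row 0 — prev 0 → HIT
6: bank 0 row 0 — prev 0 → HIT
7: bank 3 row 2 — prev 3 → CONFLICT
8: bank 4 row 10 — prev 10 → HIT
9: bank 1 row 6 — prev None → EMPTY
10: bank 0 row 0 — prev 0 → HIT
11: bank 2 row 6 — prev 10 → CONFLICT
12: bank 4 row 0 — prev 10 → CONFLICT

CLASS = CONFLICT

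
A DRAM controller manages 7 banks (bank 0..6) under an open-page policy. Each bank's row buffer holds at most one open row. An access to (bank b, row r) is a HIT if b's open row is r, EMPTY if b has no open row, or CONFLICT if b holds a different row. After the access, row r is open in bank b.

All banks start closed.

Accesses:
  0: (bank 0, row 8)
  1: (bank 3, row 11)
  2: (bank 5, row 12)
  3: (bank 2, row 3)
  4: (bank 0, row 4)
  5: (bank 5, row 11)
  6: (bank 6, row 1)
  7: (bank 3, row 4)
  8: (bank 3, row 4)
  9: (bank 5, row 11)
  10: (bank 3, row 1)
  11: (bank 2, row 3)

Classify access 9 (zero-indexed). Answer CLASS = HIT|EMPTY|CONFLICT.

CLASS = HIT

0: bank 0 row 8 — prev None → EMPTY
1: bank 3 row 11 — prev None → EMPTY
2: bank 5 row 12 — prev None → EMPTY
3: bank 2 row 3 — prev None → EMPTY
4: bank 0 row 4 — prev 8 → CONFLICT
5: bank 5 row 11 — prev 12 → CONFLICT
6: bank 6 row 1 — prev None → EMPTY
7: bank 3 row 4 — prev 11 → CONFLICT
8: bank 3 row 4 — prev 4 → HIT
9: bank 5 row 11 — prev 11 → HIT
10: bank 3 row 1 — prev 4 → CONFLICT
11: bank 2 row 3 — prev 3 → HIT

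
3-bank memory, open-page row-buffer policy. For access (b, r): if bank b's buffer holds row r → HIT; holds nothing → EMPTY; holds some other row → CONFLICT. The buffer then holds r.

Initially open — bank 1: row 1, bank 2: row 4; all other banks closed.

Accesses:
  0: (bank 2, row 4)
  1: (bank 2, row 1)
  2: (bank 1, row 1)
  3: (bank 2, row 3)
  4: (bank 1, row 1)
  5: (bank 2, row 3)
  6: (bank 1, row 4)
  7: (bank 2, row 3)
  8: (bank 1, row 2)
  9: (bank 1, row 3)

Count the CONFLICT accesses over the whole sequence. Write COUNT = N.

COUNT = 5

#0 (2,4) H  (was 4)
#1 (2,1) C  (was 4)
#2 (1,1) H  (was 1)
#3 (2,3) C  (was 1)
#4 (1,1) H  (was 1)
#5 (2,3) H  (was 3)
#6 (1,4) C  (was 1)
#7 (2,3) H  (was 3)
#8 (1,2) C  (was 4)
#9 (1,3) C  (was 2)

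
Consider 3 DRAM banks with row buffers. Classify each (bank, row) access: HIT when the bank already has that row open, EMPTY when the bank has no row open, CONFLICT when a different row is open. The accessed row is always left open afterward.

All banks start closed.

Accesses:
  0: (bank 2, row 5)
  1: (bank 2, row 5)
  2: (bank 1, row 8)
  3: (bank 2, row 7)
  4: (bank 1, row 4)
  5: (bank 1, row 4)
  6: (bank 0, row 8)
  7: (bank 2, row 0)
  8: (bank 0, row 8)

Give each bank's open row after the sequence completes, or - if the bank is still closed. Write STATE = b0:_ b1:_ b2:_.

STATE = b0:8 b1:4 b2:0

0: bank 2 row 5 — prev None → EMPTY
1: bank 2 row 5 — prev 5 → HIT
2: bank 1 row 8 — prev None → EMPTY
3: bank 2 row 7 — prev 5 → CONFLICT
4: bank 1 row 4 — prev 8 → CONFLICT
5: bank 1 row 4 — prev 4 → HIT
6: bank 0 row 8 — prev None → EMPTY
7: bank 2 row 0 — prev 7 → CONFLICT
8: bank 0 row 8 — prev 8 → HIT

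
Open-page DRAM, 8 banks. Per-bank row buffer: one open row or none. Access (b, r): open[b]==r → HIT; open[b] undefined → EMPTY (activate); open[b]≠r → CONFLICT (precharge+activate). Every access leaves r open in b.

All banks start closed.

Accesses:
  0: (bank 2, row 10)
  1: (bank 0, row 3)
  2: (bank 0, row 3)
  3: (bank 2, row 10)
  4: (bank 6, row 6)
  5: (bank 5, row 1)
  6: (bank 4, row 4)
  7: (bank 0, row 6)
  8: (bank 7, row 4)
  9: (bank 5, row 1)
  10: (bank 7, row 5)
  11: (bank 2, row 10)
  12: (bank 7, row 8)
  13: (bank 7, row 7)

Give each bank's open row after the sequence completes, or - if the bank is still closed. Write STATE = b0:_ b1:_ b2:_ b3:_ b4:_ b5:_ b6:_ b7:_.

0: bank 2 row 10 — prev None → EMPTY
1: bank 0 row 3 — prev None → EMPTY
2: bank 0 row 3 — prev 3 → HIT
3: bank 2 row 10 — prev 10 → HIT
4: bank 6 row 6 — prev None → EMPTY
5: bank 5 row 1 — prev None → EMPTY
6: bank 4 row 4 — prev None → EMPTY
7: bank 0 row 6 — prev 3 → CONFLICT
8: bank 7 row 4 — prev None → EMPTY
9: bank 5 row 1 — prev 1 → HIT
10: bank 7 row 5 — prev 4 → CONFLICT
11: bank 2 row 10 — prev 10 → HIT
12: bank 7 row 8 — prev 5 → CONFLICT
13: bank 7 row 7 — prev 8 → CONFLICT

STATE = b0:6 b1:- b2:10 b3:- b4:4 b5:1 b6:6 b7:7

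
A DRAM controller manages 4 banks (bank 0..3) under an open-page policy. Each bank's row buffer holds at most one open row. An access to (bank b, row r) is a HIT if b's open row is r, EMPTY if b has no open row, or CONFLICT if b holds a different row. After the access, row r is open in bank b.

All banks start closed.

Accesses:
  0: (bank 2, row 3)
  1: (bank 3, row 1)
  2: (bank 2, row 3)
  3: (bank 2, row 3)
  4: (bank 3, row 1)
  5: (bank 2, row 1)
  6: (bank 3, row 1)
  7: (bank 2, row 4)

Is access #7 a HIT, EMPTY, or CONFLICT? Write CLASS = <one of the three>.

CLASS = CONFLICT

0: bank 2 row 3 — prev None → EMPTY
1: bank 3 row 1 — prev None → EMPTY
2: bank 2 row 3 — prev 3 → HIT
3: bank 2 row 3 — prev 3 → HIT
4: bank 3 row 1 — prev 1 → HIT
5: bank 2 row 1 — prev 3 → CONFLICT
6: bank 3 row 1 — prev 1 → HIT
7: bank 2 row 4 — prev 1 → CONFLICT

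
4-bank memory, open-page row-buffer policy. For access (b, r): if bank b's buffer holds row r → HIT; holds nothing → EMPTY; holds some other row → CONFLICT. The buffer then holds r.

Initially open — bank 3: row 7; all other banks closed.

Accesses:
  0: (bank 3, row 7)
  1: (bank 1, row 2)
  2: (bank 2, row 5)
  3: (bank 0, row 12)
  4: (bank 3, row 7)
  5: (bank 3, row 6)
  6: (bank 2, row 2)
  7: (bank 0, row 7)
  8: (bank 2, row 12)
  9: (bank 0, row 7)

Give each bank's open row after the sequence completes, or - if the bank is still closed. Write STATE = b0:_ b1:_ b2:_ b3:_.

0: bank 3 row 7 — prev 7 → HIT
1: bank 1 row 2 — prev None → EMPTY
2: bank 2 row 5 — prev None → EMPTY
3: bank 0 row 12 — prev None → EMPTY
4: bank 3 row 7 — prev 7 → HIT
5: bank 3 row 6 — prev 7 → CONFLICT
6: bank 2 row 2 — prev 5 → CONFLICT
7: bank 0 row 7 — prev 12 → CONFLICT
8: bank 2 row 12 — prev 2 → CONFLICT
9: bank 0 row 7 — prev 7 → HIT

STATE = b0:7 b1:2 b2:12 b3:6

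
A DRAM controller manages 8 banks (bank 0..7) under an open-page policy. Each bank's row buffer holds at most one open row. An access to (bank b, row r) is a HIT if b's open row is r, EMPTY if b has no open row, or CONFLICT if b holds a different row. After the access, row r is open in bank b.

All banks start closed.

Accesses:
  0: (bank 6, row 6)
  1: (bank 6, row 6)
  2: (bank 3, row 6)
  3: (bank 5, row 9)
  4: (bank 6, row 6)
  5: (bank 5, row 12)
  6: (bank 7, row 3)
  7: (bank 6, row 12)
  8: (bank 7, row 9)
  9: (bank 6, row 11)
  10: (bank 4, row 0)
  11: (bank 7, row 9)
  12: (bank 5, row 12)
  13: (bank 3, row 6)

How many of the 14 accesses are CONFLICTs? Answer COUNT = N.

COUNT = 4

#0 (6,6) E
#1 (6,6) H  (was 6)
#2 (3,6) E
#3 (5,9) E
#4 (6,6) H  (was 6)
#5 (5,12) C  (was 9)
#6 (7,3) E
#7 (6,12) C  (was 6)
#8 (7,9) C  (was 3)
#9 (6,11) C  (was 12)
#10 (4,0) E
#11 (7,9) H  (was 9)
#12 (5,12) H  (was 12)
#13 (3,6) H  (was 6)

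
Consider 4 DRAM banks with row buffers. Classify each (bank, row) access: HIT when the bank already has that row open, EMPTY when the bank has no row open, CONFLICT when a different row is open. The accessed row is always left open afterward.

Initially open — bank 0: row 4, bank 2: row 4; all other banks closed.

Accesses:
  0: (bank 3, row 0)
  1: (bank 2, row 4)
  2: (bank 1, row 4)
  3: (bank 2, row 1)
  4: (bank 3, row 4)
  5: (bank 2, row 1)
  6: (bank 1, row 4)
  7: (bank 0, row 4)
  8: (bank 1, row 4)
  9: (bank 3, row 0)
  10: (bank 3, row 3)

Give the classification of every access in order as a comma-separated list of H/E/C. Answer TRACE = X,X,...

TRACE = E,H,E,C,C,H,H,H,H,C,C

  [0] b3 r0: no row ⇒ E
  [1] b2 r4: had r4 ⇒ H
  [2] b1 r4: no row ⇒ E
  [3] b2 r1: had r4 ⇒ C
  [4] b3 r4: had r0 ⇒ C
  [5] b2 r1: had r1 ⇒ H
  [6] b1 r4: had r4 ⇒ H
  [7] b0 r4: had r4 ⇒ H
  [8] b1 r4: had r4 ⇒ H
  [9] b3 r0: had r4 ⇒ C
  [10] b3 r3: had r0 ⇒ C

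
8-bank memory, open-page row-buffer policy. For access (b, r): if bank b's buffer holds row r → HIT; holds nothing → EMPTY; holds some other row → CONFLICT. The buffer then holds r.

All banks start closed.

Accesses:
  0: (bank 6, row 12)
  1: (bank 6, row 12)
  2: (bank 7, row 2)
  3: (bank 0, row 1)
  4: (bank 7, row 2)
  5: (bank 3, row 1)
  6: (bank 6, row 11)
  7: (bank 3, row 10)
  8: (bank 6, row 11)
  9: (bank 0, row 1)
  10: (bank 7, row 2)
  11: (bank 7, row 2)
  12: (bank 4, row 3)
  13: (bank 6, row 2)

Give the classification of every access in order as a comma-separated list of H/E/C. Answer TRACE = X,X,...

TRACE = E,H,E,E,H,E,C,C,H,H,H,H,E,C

step 0: bank6 None->12 [EMPTY]
step 1: bank6 12->12 [HIT]
step 2: bank7 None->2 [EMPTY]
step 3: bank0 None->1 [EMPTY]
step 4: bank7 2->2 [HIT]
step 5: bank3 None->1 [EMPTY]
step 6: bank6 12->11 [CONFLICT]
step 7: bank3 1->10 [CONFLICT]
step 8: bank6 11->11 [HIT]
step 9: bank0 1->1 [HIT]
step 10: bank7 2->2 [HIT]
step 11: bank7 2->2 [HIT]
step 12: bank4 None->3 [EMPTY]
step 13: bank6 11->2 [CONFLICT]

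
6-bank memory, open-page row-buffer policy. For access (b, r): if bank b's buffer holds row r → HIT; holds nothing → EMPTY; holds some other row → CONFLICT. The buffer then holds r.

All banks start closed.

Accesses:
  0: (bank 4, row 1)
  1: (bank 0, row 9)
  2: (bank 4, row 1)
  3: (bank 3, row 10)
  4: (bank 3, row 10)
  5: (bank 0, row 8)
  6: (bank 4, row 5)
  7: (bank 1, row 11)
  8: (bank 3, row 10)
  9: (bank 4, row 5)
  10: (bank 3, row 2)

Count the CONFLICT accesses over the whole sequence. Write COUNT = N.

0: bank 4 row 1 — prev None → EMPTY
1: bank 0 row 9 — prev None → EMPTY
2: bank 4 row 1 — prev 1 → HIT
3: bank 3 row 10 — prev None → EMPTY
4: bank 3 row 10 — prev 10 → HIT
5: bank 0 row 8 — prev 9 → CONFLICT
6: bank 4 row 5 — prev 1 → CONFLICT
7: bank 1 row 11 — prev None → EMPTY
8: bank 3 row 10 — prev 10 → HIT
9: bank 4 row 5 — prev 5 → HIT
10: bank 3 row 2 — prev 10 → CONFLICT

COUNT = 3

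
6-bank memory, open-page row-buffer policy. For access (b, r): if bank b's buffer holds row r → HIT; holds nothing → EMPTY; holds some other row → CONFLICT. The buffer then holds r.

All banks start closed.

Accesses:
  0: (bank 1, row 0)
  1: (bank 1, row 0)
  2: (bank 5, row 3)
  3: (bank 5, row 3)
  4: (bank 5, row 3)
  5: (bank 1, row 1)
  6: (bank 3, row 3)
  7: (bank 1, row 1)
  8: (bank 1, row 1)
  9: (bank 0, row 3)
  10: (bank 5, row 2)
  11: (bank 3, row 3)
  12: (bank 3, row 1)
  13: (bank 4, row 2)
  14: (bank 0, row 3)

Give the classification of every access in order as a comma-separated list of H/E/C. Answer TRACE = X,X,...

TRACE = E,H,E,H,H,C,E,H,H,E,C,H,C,E,H

0: bank 1 row 0 — prev None → EMPTY
1: bank 1 row 0 — prev 0 → HIT
2: bank 5 row 3 — prev None → EMPTY
3: bank 5 row 3 — prev 3 → HIT
4: bank 5 row 3 — prev 3 → HIT
5: bank 1 row 1 — prev 0 → CONFLICT
6: bank 3 row 3 — prev None → EMPTY
7: bank 1 row 1 — prev 1 → HIT
8: bank 1 row 1 — prev 1 → HIT
9: bank 0 row 3 — prev None → EMPTY
10: bank 5 row 2 — prev 3 → CONFLICT
11: bank 3 row 3 — prev 3 → HIT
12: bank 3 row 1 — prev 3 → CONFLICT
13: bank 4 row 2 — prev None → EMPTY
14: bank 0 row 3 — prev 3 → HIT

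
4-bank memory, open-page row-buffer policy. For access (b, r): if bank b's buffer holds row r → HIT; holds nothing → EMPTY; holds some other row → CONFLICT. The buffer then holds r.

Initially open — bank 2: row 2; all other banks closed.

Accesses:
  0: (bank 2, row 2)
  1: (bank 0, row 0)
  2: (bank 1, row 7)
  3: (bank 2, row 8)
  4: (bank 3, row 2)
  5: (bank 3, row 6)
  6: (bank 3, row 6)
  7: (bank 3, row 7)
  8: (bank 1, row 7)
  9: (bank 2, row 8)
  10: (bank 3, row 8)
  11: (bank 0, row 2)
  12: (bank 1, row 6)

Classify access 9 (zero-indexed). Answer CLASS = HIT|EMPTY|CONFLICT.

CLASS = HIT

#0 (2,2) H  (was 2)
#1 (0,0) E
#2 (1,7) E
#3 (2,8) C  (was 2)
#4 (3,2) E
#5 (3,6) C  (was 2)
#6 (3,6) H  (was 6)
#7 (3,7) C  (was 6)
#8 (1,7) H  (was 7)
#9 (2,8) H  (was 8)
#10 (3,8) C  (was 7)
#11 (0,2) C  (was 0)
#12 (1,6) C  (was 7)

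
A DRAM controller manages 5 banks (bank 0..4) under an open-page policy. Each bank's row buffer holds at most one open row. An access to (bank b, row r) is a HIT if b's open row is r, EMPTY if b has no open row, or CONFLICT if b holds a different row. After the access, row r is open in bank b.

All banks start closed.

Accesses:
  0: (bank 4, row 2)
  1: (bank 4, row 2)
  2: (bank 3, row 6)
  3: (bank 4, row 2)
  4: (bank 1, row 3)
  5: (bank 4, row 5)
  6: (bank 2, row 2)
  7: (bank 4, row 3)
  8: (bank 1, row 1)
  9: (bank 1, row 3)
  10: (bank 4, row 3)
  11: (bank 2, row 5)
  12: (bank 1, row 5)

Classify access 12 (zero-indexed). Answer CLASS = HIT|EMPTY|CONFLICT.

step 0: bank4 None->2 [EMPTY]
step 1: bank4 2->2 [HIT]
step 2: bank3 None->6 [EMPTY]
step 3: bank4 2->2 [HIT]
step 4: bank1 None->3 [EMPTY]
step 5: bank4 2->5 [CONFLICT]
step 6: bank2 None->2 [EMPTY]
step 7: bank4 5->3 [CONFLICT]
step 8: bank1 3->1 [CONFLICT]
step 9: bank1 1->3 [CONFLICT]
step 10: bank4 3->3 [HIT]
step 11: bank2 2->5 [CONFLICT]
step 12: bank1 3->5 [CONFLICT]

CLASS = CONFLICT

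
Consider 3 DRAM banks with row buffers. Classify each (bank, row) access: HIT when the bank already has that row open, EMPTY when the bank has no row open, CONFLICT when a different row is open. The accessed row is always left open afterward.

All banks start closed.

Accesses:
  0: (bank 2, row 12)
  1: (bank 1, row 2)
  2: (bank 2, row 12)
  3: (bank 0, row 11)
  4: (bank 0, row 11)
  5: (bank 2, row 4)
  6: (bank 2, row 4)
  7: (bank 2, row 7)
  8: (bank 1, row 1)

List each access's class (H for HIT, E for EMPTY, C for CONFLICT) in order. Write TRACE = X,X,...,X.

  [0] b2 r12: no row ⇒ E
  [1] b1 r2: no row ⇒ E
  [2] b2 r12: had r12 ⇒ H
  [3] b0 r11: no row ⇒ E
  [4] b0 r11: had r11 ⇒ H
  [5] b2 r4: had r12 ⇒ C
  [6] b2 r4: had r4 ⇒ H
  [7] b2 r7: had r4 ⇒ C
  [8] b1 r1: had r2 ⇒ C

TRACE = E,E,H,E,H,C,H,C,C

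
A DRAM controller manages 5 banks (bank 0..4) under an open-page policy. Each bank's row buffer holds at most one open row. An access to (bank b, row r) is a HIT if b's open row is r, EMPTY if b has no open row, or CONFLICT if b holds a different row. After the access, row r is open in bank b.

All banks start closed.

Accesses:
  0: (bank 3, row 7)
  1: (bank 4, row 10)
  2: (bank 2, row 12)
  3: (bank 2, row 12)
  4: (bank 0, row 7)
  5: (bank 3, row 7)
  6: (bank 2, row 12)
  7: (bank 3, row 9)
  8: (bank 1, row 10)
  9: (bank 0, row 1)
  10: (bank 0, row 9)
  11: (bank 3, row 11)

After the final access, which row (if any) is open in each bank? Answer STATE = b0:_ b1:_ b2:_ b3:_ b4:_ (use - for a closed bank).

STATE = b0:9 b1:10 b2:12 b3:11 b4:10

  [0] b3 r7: no row ⇒ E
  [1] b4 r10: no row ⇒ E
  [2] b2 r12: no row ⇒ E
  [3] b2 r12: had r12 ⇒ H
  [4] b0 r7: no row ⇒ E
  [5] b3 r7: had r7 ⇒ H
  [6] b2 r12: had r12 ⇒ H
  [7] b3 r9: had r7 ⇒ C
  [8] b1 r10: no row ⇒ E
  [9] b0 r1: had r7 ⇒ C
  [10] b0 r9: had r1 ⇒ C
  [11] b3 r11: had r9 ⇒ C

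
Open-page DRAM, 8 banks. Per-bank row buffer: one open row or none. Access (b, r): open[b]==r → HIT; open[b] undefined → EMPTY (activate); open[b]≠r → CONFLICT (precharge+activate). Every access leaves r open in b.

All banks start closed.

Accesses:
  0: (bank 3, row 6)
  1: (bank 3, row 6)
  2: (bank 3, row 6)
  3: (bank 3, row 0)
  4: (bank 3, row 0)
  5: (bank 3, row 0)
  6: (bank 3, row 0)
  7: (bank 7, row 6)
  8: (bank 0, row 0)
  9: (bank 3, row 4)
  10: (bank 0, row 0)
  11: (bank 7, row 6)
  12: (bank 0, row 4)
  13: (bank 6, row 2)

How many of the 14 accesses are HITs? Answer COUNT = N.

COUNT = 7

0: bank 3 row 6 — prev None → EMPTY
1: bank 3 row 6 — prev 6 → HIT
2: bank 3 row 6 — prev 6 → HIT
3: bank 3 row 0 — prev 6 → CONFLICT
4: bank 3 row 0 — prev 0 → HIT
5: bank 3 row 0 — prev 0 → HIT
6: bank 3 row 0 — prev 0 → HIT
7: bank 7 row 6 — prev None → EMPTY
8: bank 0 row 0 — prev None → EMPTY
9: bank 3 row 4 — prev 0 → CONFLICT
10: bank 0 row 0 — prev 0 → HIT
11: bank 7 row 6 — prev 6 → HIT
12: bank 0 row 4 — prev 0 → CONFLICT
13: bank 6 row 2 — prev None → EMPTY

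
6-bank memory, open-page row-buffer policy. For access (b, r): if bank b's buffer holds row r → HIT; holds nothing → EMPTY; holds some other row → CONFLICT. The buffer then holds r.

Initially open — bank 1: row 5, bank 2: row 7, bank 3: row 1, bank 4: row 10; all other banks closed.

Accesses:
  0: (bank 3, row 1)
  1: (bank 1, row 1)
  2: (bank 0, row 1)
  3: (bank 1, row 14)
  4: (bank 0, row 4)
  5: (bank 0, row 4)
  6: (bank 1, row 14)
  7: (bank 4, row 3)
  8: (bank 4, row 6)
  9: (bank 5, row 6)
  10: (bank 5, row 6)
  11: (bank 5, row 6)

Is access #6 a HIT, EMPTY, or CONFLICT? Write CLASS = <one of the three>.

  [0] b3 r1: had r1 ⇒ H
  [1] b1 r1: had r5 ⇒ C
  [2] b0 r1: no row ⇒ E
  [3] b1 r14: had r1 ⇒ C
  [4] b0 r4: had r1 ⇒ C
  [5] b0 r4: had r4 ⇒ H
  [6] b1 r14: had r14 ⇒ H
  [7] b4 r3: had r10 ⇒ C
  [8] b4 r6: had r3 ⇒ C
  [9] b5 r6: no row ⇒ E
  [10] b5 r6: had r6 ⇒ H
  [11] b5 r6: had r6 ⇒ H

CLASS = HIT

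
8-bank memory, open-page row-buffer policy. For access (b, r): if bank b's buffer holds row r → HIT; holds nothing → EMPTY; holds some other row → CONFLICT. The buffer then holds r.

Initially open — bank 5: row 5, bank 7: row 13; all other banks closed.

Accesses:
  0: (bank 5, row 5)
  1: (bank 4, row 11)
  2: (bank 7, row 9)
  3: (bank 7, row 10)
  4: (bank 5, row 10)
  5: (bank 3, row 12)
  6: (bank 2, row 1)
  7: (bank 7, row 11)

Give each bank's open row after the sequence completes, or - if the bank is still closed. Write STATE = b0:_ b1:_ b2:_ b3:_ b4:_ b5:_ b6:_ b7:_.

step 0: bank5 5->5 [HIT]
step 1: bank4 None->11 [EMPTY]
step 2: bank7 13->9 [CONFLICT]
step 3: bank7 9->10 [CONFLICT]
step 4: bank5 5->10 [CONFLICT]
step 5: bank3 None->12 [EMPTY]
step 6: bank2 None->1 [EMPTY]
step 7: bank7 10->11 [CONFLICT]

STATE = b0:- b1:- b2:1 b3:12 b4:11 b5:10 b6:- b7:11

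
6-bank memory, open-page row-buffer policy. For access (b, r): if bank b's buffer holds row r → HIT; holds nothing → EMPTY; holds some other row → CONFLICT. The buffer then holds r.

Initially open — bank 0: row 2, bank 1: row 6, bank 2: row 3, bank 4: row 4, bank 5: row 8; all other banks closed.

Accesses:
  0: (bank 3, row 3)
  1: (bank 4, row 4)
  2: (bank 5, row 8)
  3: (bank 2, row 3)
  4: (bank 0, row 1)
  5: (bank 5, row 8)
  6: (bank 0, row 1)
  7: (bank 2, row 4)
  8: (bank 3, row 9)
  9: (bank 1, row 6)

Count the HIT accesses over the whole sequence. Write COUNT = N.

step 0: bank3 None->3 [EMPTY]
step 1: bank4 4->4 [HIT]
step 2: bank5 8->8 [HIT]
step 3: bank2 3->3 [HIT]
step 4: bank0 2->1 [CONFLICT]
step 5: bank5 8->8 [HIT]
step 6: bank0 1->1 [HIT]
step 7: bank2 3->4 [CONFLICT]
step 8: bank3 3->9 [CONFLICT]
step 9: bank1 6->6 [HIT]

COUNT = 6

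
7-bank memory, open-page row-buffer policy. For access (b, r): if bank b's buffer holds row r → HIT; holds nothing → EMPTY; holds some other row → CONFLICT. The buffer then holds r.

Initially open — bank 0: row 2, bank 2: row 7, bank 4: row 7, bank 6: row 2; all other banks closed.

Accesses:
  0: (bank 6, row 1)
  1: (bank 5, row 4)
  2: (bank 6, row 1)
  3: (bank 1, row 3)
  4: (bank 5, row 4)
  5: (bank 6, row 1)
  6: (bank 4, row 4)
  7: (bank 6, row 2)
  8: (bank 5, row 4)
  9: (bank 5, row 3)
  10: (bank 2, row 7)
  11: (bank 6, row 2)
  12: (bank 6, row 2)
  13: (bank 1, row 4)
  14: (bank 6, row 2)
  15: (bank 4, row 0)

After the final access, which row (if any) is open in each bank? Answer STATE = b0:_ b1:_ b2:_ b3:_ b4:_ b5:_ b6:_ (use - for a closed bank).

  [0] b6 r1: had r2 ⇒ C
  [1] b5 r4: no row ⇒ E
  [2] b6 r1: had r1 ⇒ H
  [3] b1 r3: no row ⇒ E
  [4] b5 r4: had r4 ⇒ H
  [5] b6 r1: had r1 ⇒ H
  [6] b4 r4: had r7 ⇒ C
  [7] b6 r2: had r1 ⇒ C
  [8] b5 r4: had r4 ⇒ H
  [9] b5 r3: had r4 ⇒ C
  [10] b2 r7: had r7 ⇒ H
  [11] b6 r2: had r2 ⇒ H
  [12] b6 r2: had r2 ⇒ H
  [13] b1 r4: had r3 ⇒ C
  [14] b6 r2: had r2 ⇒ H
  [15] b4 r0: had r4 ⇒ C

STATE = b0:2 b1:4 b2:7 b3:- b4:0 b5:3 b6:2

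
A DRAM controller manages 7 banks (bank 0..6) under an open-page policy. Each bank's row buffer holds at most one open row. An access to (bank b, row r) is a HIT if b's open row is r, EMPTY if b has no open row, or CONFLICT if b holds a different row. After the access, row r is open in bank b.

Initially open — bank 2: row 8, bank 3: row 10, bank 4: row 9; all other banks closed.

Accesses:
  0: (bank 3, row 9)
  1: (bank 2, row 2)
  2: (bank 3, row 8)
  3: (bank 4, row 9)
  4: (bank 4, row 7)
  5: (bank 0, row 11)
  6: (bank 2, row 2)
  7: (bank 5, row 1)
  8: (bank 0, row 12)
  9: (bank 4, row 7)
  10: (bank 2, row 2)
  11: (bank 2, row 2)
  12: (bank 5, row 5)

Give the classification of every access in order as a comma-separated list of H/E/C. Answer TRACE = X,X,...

TRACE = C,C,C,H,C,E,H,E,C,H,H,H,C

step 0: bank3 10->9 [CONFLICT]
step 1: bank2 8->2 [CONFLICT]
step 2: bank3 9->8 [CONFLICT]
step 3: bank4 9->9 [HIT]
step 4: bank4 9->7 [CONFLICT]
step 5: bank0 None->11 [EMPTY]
step 6: bank2 2->2 [HIT]
step 7: bank5 None->1 [EMPTY]
step 8: bank0 11->12 [CONFLICT]
step 9: bank4 7->7 [HIT]
step 10: bank2 2->2 [HIT]
step 11: bank2 2->2 [HIT]
step 12: bank5 1->5 [CONFLICT]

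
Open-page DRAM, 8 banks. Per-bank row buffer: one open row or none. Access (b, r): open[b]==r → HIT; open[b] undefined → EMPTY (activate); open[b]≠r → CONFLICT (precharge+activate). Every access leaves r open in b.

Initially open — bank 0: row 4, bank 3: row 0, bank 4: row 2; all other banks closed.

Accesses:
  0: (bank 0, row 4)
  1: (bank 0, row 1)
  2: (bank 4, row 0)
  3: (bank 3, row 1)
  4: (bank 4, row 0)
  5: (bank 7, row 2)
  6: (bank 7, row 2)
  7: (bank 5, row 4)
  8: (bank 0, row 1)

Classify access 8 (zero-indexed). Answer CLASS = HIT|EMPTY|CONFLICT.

  [0] b0 r4: had r4 ⇒ H
  [1] b0 r1: had r4 ⇒ C
  [2] b4 r0: had r2 ⇒ C
  [3] b3 r1: had r0 ⇒ C
  [4] b4 r0: had r0 ⇒ H
  [5] b7 r2: no row ⇒ E
  [6] b7 r2: had r2 ⇒ H
  [7] b5 r4: no row ⇒ E
  [8] b0 r1: had r1 ⇒ H

CLASS = HIT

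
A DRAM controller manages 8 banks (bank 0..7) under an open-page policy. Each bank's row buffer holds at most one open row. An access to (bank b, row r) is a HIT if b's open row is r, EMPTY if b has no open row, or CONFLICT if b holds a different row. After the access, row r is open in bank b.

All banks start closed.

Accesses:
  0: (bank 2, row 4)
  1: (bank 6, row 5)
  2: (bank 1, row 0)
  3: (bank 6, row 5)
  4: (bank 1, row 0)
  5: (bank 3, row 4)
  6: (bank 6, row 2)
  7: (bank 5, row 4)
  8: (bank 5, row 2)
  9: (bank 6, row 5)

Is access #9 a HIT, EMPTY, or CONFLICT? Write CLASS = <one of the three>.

CLASS = CONFLICT

0: bank 2 row 4 — prev None → EMPTY
1: bank 6 row 5 — prev None → EMPTY
2: bank 1 row 0 — prev None → EMPTY
3: bank 6 row 5 — prev 5 → HIT
4: bank 1 row 0 — prev 0 → HIT
5: bank 3 row 4 — prev None → EMPTY
6: bank 6 row 2 — prev 5 → CONFLICT
7: bank 5 row 4 — prev None → EMPTY
8: bank 5 row 2 — prev 4 → CONFLICT
9: bank 6 row 5 — prev 2 → CONFLICT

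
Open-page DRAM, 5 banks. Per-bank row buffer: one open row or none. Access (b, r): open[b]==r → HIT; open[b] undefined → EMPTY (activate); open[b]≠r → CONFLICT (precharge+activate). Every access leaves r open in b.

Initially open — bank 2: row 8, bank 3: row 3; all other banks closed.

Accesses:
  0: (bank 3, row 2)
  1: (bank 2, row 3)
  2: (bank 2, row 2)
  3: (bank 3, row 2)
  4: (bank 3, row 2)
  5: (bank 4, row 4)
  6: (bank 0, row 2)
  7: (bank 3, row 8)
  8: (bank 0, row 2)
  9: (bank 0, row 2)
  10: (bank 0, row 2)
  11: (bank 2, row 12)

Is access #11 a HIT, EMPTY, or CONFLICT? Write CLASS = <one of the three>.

0: bank 3 row 2 — prev 3 → CONFLICT
1: bank 2 row 3 — prev 8 → CONFLICT
2: bank 2 row 2 — prev 3 → CONFLICT
3: bank 3 row 2 — prev 2 → HIT
4: bank 3 row 2 — prev 2 → HIT
5: bank 4 row 4 — prev None → EMPTY
6: bank 0 row 2 — prev None → EMPTY
7: bank 3 row 8 — prev 2 → CONFLICT
8: bank 0 row 2 — prev 2 → HIT
9: bank 0 row 2 — prev 2 → HIT
10: bank 0 row 2 — prev 2 → HIT
11: bank 2 row 12 — prev 2 → CONFLICT

CLASS = CONFLICT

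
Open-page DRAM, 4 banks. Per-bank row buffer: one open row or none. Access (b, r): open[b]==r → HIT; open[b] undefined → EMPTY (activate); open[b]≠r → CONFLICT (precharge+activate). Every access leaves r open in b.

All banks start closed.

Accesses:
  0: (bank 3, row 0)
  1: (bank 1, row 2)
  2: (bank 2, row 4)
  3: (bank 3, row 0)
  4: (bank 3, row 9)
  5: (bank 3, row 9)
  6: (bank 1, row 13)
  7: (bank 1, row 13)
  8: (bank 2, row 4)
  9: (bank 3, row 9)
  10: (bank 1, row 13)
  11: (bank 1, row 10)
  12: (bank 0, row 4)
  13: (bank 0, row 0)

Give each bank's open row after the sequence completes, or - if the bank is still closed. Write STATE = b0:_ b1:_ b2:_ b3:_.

step 0: bank3 None->0 [EMPTY]
step 1: bank1 None->2 [EMPTY]
step 2: bank2 None->4 [EMPTY]
step 3: bank3 0->0 [HIT]
step 4: bank3 0->9 [CONFLICT]
step 5: bank3 9->9 [HIT]
step 6: bank1 2->13 [CONFLICT]
step 7: bank1 13->13 [HIT]
step 8: bank2 4->4 [HIT]
step 9: bank3 9->9 [HIT]
step 10: bank1 13->13 [HIT]
step 11: bank1 13->10 [CONFLICT]
step 12: bank0 None->4 [EMPTY]
step 13: bank0 4->0 [CONFLICT]

STATE = b0:0 b1:10 b2:4 b3:9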